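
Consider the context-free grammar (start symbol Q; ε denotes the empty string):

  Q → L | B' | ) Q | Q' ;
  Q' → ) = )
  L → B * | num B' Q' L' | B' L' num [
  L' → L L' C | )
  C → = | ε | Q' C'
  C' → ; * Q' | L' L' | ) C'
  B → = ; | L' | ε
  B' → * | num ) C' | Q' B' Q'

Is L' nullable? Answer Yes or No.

Nullable nonterminals: B, C.
No production of L' has an RHS whose symbols are all nullable, so L' is not nullable.

No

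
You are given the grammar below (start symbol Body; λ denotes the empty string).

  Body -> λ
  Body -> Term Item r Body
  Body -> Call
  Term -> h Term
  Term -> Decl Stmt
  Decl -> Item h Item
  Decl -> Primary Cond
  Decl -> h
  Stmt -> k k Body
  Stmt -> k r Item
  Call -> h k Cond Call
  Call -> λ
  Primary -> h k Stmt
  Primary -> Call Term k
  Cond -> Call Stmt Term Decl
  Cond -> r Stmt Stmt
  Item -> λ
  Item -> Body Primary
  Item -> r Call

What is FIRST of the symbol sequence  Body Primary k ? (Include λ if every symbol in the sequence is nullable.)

{ h, r }

Add FIRST(Body)\{λ} = { h, r }; Body is nullable, continue.
Add FIRST(Primary) = { h, r }; Primary is not nullable, stop.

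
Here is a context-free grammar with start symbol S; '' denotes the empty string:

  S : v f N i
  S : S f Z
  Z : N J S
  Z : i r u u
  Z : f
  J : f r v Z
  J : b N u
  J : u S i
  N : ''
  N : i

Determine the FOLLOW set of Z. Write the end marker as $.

{ $, f, i, v }

In S : S f Z: Z is at the end, add FOLLOW(S) = { $, f, i, v }.
In J : f r v Z: Z is at the end, add FOLLOW(J) = { v }.
Union: FOLLOW(Z) = { $, f, i, v }.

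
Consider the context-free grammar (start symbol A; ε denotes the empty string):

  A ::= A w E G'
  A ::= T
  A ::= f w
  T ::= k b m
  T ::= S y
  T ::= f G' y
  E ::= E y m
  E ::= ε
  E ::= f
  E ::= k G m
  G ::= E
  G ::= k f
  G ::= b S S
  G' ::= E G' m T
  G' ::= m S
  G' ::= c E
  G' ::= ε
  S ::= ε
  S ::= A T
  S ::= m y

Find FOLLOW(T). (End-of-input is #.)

{ #, f, k, m, w, y }

In A ::= T: T is at the end, add FOLLOW(A) = { #, f, k, m, w, y }.
In G' ::= E G' m T: T is at the end, add FOLLOW(G') = { #, f, k, m, w, y }.
In S ::= A T: T is at the end, add FOLLOW(S) = { #, f, k, m, w, y }.
Union: FOLLOW(T) = { #, f, k, m, w, y }.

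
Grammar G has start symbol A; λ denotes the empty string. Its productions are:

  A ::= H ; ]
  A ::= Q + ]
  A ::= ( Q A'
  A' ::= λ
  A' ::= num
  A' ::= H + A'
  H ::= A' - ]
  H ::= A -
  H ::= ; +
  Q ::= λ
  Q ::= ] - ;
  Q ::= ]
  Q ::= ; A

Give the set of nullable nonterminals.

{ A', Q }

Directly nullable (have an λ-production): A', Q.
No other nonterminal has a production whose RHS symbols are all nullable.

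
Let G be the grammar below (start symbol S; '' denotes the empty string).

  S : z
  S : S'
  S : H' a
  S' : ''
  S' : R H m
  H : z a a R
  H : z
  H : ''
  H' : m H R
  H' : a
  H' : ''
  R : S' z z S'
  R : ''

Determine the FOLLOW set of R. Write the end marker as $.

In S' : R H m: add FIRST(H m) = { m, z }.
In H : z a a R: R is at the end, add FOLLOW(H) = { a, m, z }.
In H' : m H R: R is at the end, add FOLLOW(H') = { a }.
Union: FOLLOW(R) = { a, m, z }.

{ a, m, z }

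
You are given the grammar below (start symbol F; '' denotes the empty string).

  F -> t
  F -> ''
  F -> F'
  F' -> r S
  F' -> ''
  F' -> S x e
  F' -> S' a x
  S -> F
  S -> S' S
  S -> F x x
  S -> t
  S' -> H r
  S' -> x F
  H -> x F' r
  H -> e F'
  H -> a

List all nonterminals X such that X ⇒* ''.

Directly nullable (have an ''-production): F, F'.
S -> F with every symbol nullable, so S is nullable.
No other nonterminal has a production whose RHS symbols are all nullable.

{ F, F', S }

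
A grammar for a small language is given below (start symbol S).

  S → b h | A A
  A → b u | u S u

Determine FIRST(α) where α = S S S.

Add FIRST(S) = { b, u }; S is not nullable, stop.

{ b, u }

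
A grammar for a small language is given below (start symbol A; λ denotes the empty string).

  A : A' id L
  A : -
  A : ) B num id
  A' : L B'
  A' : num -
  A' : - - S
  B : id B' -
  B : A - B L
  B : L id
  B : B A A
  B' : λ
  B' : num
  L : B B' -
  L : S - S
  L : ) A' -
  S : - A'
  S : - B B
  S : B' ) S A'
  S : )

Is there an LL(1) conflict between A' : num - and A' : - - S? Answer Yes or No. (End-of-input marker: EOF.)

No

FIRST(num -) = { num } and FIRST(- - S) = { - }.
The FIRST sets are disjoint and neither alternative is nullable — no conflict.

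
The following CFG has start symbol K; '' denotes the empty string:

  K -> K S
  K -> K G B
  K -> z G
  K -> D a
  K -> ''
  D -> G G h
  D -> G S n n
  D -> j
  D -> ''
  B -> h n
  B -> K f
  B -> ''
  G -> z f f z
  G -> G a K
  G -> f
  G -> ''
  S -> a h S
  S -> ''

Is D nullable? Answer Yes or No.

D has an ''-production, so D ⇒ ''.

Yes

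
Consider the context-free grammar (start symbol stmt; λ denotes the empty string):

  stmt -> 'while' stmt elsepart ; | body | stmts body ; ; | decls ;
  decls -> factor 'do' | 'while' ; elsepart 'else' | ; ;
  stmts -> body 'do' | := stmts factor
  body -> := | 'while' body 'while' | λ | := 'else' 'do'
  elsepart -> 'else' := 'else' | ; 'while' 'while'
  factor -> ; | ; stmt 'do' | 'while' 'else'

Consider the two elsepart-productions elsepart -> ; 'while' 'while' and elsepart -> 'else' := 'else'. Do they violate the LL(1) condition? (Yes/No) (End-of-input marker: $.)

FIRST(; 'while' 'while') = { ; } and FIRST('else' := 'else') = { 'else' }.
The FIRST sets are disjoint and neither alternative is nullable — no conflict.

No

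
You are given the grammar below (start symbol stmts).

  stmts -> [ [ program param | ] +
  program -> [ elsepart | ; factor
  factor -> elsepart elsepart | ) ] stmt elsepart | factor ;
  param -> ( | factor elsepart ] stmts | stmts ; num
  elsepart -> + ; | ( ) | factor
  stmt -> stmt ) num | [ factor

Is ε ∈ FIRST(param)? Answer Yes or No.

No nonterminal in this grammar is nullable.
No production of param has an RHS whose symbols are all nullable, so param is not nullable.

No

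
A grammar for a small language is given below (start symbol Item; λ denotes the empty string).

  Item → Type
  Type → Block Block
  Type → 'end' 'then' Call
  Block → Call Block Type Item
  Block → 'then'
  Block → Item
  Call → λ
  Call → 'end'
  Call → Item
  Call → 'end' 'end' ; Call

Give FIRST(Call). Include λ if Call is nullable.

Call → λ contributes λ.
Call → 'end' contributes {'end'}.
From Call → Item: add FIRST(Item) = { 'end', 'then' }.
Call → 'end' 'end' ; Call contributes {'end'}.
Union: FIRST(Call) = { 'end', 'then', λ }.

{ 'end', 'then', λ }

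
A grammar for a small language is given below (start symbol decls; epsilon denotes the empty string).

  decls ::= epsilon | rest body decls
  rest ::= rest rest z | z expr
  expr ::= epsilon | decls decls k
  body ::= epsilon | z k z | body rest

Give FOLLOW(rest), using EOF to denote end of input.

In decls ::= rest body decls: add FIRST(body decls)\{epsilon} = { z }.
  Since body decls is nullable, also add FOLLOW(decls) = { EOF, k, z }.
In rest ::= rest rest z: add FIRST(rest z) = { z }.
In rest ::= rest rest z: add FIRST(z) = { z }.
In body ::= body rest: rest is at the end, add FOLLOW(body) = { EOF, k, z }.
Union: FOLLOW(rest) = { EOF, k, z }.

{ EOF, k, z }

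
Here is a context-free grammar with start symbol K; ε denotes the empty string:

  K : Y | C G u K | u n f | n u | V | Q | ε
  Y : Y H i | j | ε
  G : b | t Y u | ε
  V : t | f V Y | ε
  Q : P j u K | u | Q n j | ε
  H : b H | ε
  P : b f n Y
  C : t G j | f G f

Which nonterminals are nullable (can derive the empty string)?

{ G, H, K, Q, V, Y }

Directly nullable (have an ε-production): K, Y, G, V, Q, H.
No other nonterminal has a production whose RHS symbols are all nullable.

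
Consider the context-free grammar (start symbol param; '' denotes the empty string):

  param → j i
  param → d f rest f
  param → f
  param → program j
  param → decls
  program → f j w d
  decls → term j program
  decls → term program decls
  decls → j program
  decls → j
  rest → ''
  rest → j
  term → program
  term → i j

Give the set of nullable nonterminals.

Directly nullable (have an ''-production): rest.
No other nonterminal has a production whose RHS symbols are all nullable.

{ rest }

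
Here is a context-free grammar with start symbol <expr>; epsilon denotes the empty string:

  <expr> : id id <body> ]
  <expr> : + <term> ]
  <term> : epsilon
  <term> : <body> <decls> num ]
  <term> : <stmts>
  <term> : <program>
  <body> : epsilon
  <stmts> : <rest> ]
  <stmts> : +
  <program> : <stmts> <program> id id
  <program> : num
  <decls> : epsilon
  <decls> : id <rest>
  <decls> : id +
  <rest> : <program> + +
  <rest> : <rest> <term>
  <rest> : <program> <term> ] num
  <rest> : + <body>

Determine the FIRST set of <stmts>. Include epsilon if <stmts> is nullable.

{ +, num }

From <stmts> : <rest> ]: add FIRST(<rest>) = { +, num }.
<stmts> : + contributes {+}.
Union: FIRST(<stmts>) = { +, num }.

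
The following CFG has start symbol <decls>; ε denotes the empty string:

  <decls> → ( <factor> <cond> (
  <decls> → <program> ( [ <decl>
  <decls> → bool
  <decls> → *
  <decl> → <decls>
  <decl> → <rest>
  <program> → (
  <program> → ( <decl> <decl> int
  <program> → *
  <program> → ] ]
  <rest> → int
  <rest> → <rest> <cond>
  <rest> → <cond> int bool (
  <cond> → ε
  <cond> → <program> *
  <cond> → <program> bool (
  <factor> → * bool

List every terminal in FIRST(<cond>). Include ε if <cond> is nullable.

<cond> → ε contributes ε.
From <cond> → <program> *: add FIRST(<program>) = { (, *, ] }.
From <cond> → <program> bool (: add FIRST(<program>) = { (, *, ] }.
Union: FIRST(<cond>) = { (, *, ], ε }.

{ (, *, ], ε }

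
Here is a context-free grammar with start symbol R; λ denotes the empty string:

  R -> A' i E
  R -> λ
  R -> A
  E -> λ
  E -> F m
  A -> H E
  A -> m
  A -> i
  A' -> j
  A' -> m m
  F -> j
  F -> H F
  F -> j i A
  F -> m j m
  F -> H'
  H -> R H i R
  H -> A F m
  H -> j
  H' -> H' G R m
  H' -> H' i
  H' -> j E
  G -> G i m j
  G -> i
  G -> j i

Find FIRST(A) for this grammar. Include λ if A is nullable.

From A -> H E: add FIRST(H) = { i, j, m }.
A -> m contributes {m}.
A -> i contributes {i}.
Union: FIRST(A) = { i, j, m }.

{ i, j, m }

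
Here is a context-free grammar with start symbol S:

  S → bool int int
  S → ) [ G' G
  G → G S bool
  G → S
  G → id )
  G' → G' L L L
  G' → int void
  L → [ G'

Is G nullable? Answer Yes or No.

No nonterminal in this grammar is nullable.
No production of G has an RHS whose symbols are all nullable, so G is not nullable.

No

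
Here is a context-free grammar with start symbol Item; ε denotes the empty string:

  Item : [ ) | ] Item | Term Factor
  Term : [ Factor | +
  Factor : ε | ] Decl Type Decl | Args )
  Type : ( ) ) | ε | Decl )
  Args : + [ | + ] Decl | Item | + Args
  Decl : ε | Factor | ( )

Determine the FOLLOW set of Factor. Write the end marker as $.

In Item : Term Factor: Factor is at the end, add FOLLOW(Item) = { $, ) }.
In Term : [ Factor: Factor is at the end, add FOLLOW(Term) = { $, ), +, [, ] }.
In Decl : Factor: Factor is at the end, add FOLLOW(Decl) = { $, (, ), +, [, ] }.
Union: FOLLOW(Factor) = { $, (, ), +, [, ] }.

{ $, (, ), +, [, ] }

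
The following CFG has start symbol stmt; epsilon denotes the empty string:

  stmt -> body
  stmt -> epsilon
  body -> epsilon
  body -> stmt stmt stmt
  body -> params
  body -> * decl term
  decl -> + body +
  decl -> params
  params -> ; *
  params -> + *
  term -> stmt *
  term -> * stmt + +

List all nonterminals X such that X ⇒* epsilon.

Directly nullable (have an epsilon-production): stmt, body.
No other nonterminal has a production whose RHS symbols are all nullable.

{ body, stmt }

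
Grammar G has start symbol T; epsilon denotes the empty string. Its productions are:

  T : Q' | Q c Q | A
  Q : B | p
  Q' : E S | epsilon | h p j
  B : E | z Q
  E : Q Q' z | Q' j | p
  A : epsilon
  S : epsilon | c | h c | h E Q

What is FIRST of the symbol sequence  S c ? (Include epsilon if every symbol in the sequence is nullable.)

Add FIRST(S)\{epsilon} = { c, h }; S is nullable, continue.
c is a terminal; add {c} and stop.

{ c, h }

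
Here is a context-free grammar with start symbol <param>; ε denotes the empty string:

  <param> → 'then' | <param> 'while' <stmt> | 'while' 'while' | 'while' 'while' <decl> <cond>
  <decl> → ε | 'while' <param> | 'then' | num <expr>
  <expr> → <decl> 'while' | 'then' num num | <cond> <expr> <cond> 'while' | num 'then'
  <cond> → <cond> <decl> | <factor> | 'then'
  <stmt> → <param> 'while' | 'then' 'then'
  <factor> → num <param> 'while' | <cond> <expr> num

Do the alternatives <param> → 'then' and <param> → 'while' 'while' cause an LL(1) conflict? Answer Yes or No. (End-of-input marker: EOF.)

FIRST('then') = { 'then' } and FIRST('while' 'while') = { 'while' }.
The FIRST sets are disjoint and neither alternative is nullable — no conflict.

No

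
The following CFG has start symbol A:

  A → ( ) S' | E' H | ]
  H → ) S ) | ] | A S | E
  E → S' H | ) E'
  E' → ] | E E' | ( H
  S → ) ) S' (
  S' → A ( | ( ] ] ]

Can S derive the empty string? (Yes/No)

No nonterminal in this grammar is nullable.
No production of S has an RHS whose symbols are all nullable, so S is not nullable.

No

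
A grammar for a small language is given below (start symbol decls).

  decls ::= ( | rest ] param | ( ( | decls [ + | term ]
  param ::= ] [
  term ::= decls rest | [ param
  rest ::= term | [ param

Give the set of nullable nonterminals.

{ } (none)

No nonterminal has an empty production or an RHS whose symbols are all nullable.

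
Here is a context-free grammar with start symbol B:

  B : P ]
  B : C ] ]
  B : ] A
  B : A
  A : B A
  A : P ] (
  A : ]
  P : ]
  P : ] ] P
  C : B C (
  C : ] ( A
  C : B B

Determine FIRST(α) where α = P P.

Add FIRST(P) = { ] }; P is not nullable, stop.

{ ] }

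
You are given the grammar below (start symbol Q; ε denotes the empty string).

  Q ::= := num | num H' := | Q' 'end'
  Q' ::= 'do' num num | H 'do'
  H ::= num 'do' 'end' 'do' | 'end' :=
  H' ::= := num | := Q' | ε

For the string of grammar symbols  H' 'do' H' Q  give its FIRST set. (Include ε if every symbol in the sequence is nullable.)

{ 'do', := }

Add FIRST(H')\{ε} = { := }; H' is nullable, continue.
'do' is a terminal; add {'do'} and stop.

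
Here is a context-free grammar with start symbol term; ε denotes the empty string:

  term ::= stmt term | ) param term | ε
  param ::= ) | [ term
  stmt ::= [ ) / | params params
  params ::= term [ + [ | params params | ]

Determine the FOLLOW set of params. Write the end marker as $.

In stmt ::= params params: add FIRST(params) = { ), [, ] }.
In stmt ::= params params: params is at the end, add FOLLOW(stmt) = { $, ), [, ] }.
In params ::= params params: add FIRST(params) = { ), [, ] }.
In params ::= params params: params is at the end, add FOLLOW(params) = { $, ), [, ] }.
Union: FOLLOW(params) = { $, ), [, ] }.

{ $, ), [, ] }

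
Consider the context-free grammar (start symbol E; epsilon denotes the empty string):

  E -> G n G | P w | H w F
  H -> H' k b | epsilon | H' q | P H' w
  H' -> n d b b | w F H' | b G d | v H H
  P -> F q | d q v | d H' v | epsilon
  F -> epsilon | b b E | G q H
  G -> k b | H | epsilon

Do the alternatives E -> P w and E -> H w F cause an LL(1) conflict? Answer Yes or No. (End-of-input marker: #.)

FIRST(P w) = { b, d, k, n, q, v, w } and FIRST(H w F) = { b, d, k, n, q, v, w }.
Both contain b, so the two alternatives are not disjoint — LL(1) conflict.

Yes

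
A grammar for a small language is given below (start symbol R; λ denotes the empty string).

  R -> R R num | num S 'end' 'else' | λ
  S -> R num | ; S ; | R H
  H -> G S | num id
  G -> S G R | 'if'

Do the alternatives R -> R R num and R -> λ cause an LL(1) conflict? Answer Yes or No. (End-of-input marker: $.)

Yes

FIRST(R R num) = { num } and FIRST(λ) = { λ }.
The second alternative is nullable and FOLLOW(R) = { $, 'if', ;, num } shares num with FIRST of the first — conflict.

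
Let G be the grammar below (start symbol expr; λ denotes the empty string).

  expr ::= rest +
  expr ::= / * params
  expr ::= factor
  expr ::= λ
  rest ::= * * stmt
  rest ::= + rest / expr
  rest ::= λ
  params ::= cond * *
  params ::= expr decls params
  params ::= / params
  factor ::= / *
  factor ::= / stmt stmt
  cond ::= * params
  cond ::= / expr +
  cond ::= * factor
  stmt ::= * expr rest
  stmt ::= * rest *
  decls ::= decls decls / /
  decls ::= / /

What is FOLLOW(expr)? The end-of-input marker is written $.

{ $, *, +, / }

expr is the start symbol, so $ ∈ FOLLOW(expr).
In rest ::= + rest / expr: expr is at the end, add FOLLOW(rest) = { $, *, +, / }.
In params ::= expr decls params: add FIRST(decls params) = { / }.
In cond ::= / expr +: add FIRST(+) = { + }.
In stmt ::= * expr rest: add FIRST(rest)\{λ} = { *, + }.
  Since rest is nullable, also add FOLLOW(stmt) = { $, *, +, / }.
Union: FOLLOW(expr) = { $, *, +, / }.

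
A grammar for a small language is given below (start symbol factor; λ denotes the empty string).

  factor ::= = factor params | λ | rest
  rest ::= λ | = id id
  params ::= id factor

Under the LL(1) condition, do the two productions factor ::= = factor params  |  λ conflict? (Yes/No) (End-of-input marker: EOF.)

FIRST(= factor params) = { = } and FIRST(λ) = { λ }.
The second is nullable but FOLLOW(factor) = { EOF, id } is disjoint from FIRST of the first.

No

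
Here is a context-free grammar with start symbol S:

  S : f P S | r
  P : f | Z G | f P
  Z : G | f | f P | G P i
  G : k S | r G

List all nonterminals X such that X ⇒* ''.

No nonterminal has an empty production or an RHS whose symbols are all nullable.

{ } (none)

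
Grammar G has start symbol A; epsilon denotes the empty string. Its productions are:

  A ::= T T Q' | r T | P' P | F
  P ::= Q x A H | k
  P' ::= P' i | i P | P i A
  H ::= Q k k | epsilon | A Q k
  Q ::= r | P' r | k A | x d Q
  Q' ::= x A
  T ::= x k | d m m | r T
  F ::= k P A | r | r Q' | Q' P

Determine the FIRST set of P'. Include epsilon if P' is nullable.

From P' ::= P' i: add FIRST(P') = { i, k, r, x }.
P' ::= i P contributes {i}.
From P' ::= P i A: add FIRST(P) = { i, k, r, x }.
Union: FIRST(P') = { i, k, r, x }.

{ i, k, r, x }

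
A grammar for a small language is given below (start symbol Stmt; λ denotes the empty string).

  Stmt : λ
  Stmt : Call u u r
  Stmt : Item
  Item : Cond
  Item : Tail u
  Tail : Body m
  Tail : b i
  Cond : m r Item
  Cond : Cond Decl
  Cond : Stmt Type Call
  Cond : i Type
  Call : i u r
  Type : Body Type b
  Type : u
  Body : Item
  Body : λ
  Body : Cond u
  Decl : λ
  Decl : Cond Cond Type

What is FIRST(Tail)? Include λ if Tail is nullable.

{ b, i, m, u }

From Tail : Body m: Body nullable, take FIRST(Body) ∪ {m} = { b, i, m, u }.
Tail : b i contributes {b}.
Union: FIRST(Tail) = { b, i, m, u }.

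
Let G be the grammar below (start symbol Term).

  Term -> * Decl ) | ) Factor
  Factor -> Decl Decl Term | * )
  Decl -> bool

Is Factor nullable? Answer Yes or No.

No nonterminal in this grammar is nullable.
No production of Factor has an RHS whose symbols are all nullable, so Factor is not nullable.

No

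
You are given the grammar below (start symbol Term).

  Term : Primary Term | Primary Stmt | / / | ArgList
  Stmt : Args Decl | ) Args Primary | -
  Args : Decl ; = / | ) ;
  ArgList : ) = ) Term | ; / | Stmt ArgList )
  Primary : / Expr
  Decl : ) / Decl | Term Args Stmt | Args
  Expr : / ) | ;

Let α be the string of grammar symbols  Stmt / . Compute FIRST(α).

{ ), -, /, ; }

Add FIRST(Stmt) = { ), -, /, ; }; Stmt is not nullable, stop.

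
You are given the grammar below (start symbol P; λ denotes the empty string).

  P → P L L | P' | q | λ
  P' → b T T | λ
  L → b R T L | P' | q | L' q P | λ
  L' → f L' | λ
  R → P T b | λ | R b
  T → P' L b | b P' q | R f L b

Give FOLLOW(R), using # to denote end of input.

{ b, f, q }

In L → b R T L: add FIRST(T L) = { b, f, q }.
In R → R b: add FIRST(b) = { b }.
In T → R f L b: add FIRST(f L b) = { f }.
Union: FOLLOW(R) = { b, f, q }.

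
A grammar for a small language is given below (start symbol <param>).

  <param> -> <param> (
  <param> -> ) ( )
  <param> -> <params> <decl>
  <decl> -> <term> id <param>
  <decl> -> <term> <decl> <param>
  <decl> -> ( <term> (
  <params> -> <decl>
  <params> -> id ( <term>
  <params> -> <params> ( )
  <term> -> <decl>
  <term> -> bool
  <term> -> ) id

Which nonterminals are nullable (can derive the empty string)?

{ } (none)

No nonterminal has an empty production or an RHS whose symbols are all nullable.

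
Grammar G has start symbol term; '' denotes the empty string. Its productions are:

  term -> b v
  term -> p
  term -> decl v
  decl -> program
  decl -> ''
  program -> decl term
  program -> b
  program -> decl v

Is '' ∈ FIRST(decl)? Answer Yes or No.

Yes

decl has an ''-production, so decl ⇒ ''.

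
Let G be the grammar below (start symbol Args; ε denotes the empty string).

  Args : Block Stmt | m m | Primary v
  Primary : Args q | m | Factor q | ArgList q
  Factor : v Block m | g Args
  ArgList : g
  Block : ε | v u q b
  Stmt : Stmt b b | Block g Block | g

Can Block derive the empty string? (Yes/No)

Yes

Block has an ε-production, so Block ⇒ ε.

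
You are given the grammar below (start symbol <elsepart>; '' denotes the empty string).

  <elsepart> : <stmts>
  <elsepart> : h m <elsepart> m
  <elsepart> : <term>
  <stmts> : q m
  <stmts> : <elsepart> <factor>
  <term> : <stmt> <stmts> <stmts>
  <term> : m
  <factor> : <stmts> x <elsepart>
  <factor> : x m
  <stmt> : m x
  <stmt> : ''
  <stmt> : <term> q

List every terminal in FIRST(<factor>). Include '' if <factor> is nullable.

{ h, m, q, x }

From <factor> : <stmts> x <elsepart>: add FIRST(<stmts>) = { h, m, q }.
<factor> : x m contributes {x}.
Union: FIRST(<factor>) = { h, m, q, x }.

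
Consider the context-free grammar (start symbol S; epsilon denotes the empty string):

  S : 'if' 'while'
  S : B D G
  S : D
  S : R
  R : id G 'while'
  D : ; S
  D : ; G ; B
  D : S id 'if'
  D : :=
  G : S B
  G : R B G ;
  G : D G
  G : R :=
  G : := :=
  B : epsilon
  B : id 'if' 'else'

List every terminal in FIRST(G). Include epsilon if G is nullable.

{ 'if', :=, ;, id }

From G : S B: add FIRST(S) = { 'if', :=, ;, id }.
From G : R B G ;: add FIRST(R) = { id }.
From G : D G: add FIRST(D) = { 'if', :=, ;, id }.
From G : R :=: add FIRST(R) = { id }.
G : := := contributes {:=}.
Union: FIRST(G) = { 'if', :=, ;, id }.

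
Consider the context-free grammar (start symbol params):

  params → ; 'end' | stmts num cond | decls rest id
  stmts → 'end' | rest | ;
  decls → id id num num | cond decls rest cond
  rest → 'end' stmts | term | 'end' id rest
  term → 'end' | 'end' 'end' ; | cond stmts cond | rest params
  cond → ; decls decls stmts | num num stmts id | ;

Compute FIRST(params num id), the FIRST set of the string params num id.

Add FIRST(params) = { 'end', ;, id, num }; params is not nullable, stop.

{ 'end', ;, id, num }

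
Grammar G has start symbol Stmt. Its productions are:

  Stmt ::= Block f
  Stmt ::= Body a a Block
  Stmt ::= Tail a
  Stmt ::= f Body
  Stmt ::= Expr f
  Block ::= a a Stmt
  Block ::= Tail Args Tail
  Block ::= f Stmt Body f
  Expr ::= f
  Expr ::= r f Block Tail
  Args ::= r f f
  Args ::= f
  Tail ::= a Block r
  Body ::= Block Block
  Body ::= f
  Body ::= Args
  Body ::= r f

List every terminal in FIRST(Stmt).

From Stmt ::= Block f: add FIRST(Block) = { a, f }.
From Stmt ::= Body a a Block: add FIRST(Body) = { a, f, r }.
From Stmt ::= Tail a: add FIRST(Tail) = { a }.
Stmt ::= f Body contributes {f}.
From Stmt ::= Expr f: add FIRST(Expr) = { f, r }.
Union: FIRST(Stmt) = { a, f, r }.

{ a, f, r }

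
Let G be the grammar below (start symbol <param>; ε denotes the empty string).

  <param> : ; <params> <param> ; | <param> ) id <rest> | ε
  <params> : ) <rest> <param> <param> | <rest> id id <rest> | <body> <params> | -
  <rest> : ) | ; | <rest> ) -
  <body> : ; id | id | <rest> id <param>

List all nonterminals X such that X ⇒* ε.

{ <param> }

Directly nullable (have an ε-production): <param>.
No other nonterminal has a production whose RHS symbols are all nullable.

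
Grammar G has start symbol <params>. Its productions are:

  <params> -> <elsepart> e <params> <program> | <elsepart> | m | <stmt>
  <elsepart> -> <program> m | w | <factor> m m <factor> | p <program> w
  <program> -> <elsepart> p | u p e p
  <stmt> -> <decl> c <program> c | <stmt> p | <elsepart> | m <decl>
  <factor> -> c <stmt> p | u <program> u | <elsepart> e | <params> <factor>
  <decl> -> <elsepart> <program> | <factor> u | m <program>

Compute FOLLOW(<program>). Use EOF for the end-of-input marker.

In <params> -> <elsepart> e <params> <program>: <program> is at the end, add FOLLOW(<params>) = { EOF, c, m, p, u, w }.
In <elsepart> -> <program> m: add FIRST(m) = { m }.
In <elsepart> -> p <program> w: add FIRST(w) = { w }.
In <stmt> -> <decl> c <program> c: add FIRST(c) = { c }.
In <factor> -> u <program> u: add FIRST(u) = { u }.
In <decl> -> <elsepart> <program>: <program> is at the end, add FOLLOW(<decl>) = { EOF, c, m, p, u, w }.
In <decl> -> m <program>: <program> is at the end, add FOLLOW(<decl>) = { EOF, c, m, p, u, w }.
Union: FOLLOW(<program>) = { EOF, c, m, p, u, w }.

{ EOF, c, m, p, u, w }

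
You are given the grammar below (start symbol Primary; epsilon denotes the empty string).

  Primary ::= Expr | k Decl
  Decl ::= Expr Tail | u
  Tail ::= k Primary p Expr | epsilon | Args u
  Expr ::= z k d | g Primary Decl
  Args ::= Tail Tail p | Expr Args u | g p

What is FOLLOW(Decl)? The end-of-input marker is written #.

In Primary ::= k Decl: Decl is at the end, add FOLLOW(Primary) = { #, g, p, u, z }.
In Expr ::= g Primary Decl: Decl is at the end, add FOLLOW(Expr) = { #, g, k, p, u, z }.
Union: FOLLOW(Decl) = { #, g, k, p, u, z }.

{ #, g, k, p, u, z }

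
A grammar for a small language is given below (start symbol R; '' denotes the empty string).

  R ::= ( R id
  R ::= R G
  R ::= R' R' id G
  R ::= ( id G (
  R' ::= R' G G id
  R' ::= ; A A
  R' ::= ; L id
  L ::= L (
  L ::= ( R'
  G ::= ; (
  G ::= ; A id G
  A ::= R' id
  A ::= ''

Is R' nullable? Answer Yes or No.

No

Nullable nonterminals: A.
No production of R' has an RHS whose symbols are all nullable, so R' is not nullable.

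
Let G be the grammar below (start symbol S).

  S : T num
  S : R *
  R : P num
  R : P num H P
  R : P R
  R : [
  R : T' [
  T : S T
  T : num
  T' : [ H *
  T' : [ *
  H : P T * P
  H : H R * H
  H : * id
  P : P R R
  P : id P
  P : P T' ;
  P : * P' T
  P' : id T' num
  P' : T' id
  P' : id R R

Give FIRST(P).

{ *, id }

From P : P R R: add FIRST(P) = { *, id }.
P : id P contributes {id}.
From P : P T' ;: add FIRST(P) = { *, id }.
P : * P' T contributes {*}.
Union: FIRST(P) = { *, id }.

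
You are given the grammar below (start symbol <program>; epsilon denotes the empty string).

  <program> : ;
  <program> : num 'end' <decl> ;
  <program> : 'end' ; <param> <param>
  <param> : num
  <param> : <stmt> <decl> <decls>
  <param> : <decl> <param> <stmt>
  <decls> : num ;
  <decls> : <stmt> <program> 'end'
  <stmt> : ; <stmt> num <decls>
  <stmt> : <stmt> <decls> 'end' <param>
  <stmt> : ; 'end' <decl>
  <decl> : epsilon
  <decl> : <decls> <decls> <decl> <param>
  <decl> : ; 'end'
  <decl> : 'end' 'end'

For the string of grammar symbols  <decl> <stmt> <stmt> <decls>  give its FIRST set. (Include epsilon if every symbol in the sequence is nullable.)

{ 'end', ;, num }

Add FIRST(<decl>)\{epsilon} = { 'end', ;, num }; <decl> is nullable, continue.
Add FIRST(<stmt>) = { ; }; <stmt> is not nullable, stop.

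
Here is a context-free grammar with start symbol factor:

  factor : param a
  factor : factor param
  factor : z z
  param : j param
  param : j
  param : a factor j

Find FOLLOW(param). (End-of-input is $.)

In factor : param a: add FIRST(a) = { a }.
In factor : factor param: param is at the end, add FOLLOW(factor) = { $, a, j }.
In param : j param: param is at the end, add FOLLOW(param) = { $, a, j }.
Union: FOLLOW(param) = { $, a, j }.

{ $, a, j }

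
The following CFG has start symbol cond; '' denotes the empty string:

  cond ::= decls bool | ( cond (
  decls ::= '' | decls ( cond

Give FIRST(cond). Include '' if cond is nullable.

From cond ::= decls bool: decls nullable, take FIRST(decls) ∪ {bool} = { (, bool }.
cond ::= ( cond ( contributes {(}.
Union: FIRST(cond) = { (, bool }.

{ (, bool }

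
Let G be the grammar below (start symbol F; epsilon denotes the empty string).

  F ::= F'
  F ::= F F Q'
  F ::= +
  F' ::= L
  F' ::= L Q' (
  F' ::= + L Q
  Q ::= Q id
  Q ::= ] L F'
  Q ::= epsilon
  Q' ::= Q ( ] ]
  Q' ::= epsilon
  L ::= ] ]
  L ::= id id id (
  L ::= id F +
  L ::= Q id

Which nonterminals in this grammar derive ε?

Directly nullable (have an epsilon-production): Q, Q'.
No other nonterminal has a production whose RHS symbols are all nullable.

{ Q, Q' }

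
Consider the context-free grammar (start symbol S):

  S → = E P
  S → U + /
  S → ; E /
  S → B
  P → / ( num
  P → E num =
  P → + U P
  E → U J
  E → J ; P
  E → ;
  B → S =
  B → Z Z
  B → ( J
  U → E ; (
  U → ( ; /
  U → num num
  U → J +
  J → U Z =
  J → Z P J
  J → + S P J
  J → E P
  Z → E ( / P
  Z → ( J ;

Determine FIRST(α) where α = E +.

Add FIRST(E) = { (, +, ;, num }; E is not nullable, stop.

{ (, +, ;, num }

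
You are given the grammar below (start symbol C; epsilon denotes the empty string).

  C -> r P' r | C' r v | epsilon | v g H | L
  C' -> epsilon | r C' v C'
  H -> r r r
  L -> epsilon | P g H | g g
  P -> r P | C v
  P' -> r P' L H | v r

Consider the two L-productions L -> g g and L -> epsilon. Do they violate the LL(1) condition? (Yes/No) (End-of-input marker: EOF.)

No

FIRST(g g) = { g } and FIRST(epsilon) = { epsilon }.
The second is nullable but FOLLOW(L) = { EOF, r, v } is disjoint from FIRST of the first.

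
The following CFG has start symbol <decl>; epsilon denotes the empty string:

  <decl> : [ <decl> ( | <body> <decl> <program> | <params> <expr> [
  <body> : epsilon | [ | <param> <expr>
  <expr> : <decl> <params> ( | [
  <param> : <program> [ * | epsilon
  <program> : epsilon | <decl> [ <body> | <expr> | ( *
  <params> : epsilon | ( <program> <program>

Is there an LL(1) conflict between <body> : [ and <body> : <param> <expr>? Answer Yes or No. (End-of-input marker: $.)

FIRST([) = { [ } and FIRST(<param> <expr>) = { (, [ }.
Both contain [, so the two alternatives are not disjoint — LL(1) conflict.

Yes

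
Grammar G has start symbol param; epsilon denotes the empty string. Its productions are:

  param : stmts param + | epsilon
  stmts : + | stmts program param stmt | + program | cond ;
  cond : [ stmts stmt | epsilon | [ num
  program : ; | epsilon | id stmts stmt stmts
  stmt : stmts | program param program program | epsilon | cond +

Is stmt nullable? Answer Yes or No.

Yes

stmt has an epsilon-production, so stmt ⇒ epsilon.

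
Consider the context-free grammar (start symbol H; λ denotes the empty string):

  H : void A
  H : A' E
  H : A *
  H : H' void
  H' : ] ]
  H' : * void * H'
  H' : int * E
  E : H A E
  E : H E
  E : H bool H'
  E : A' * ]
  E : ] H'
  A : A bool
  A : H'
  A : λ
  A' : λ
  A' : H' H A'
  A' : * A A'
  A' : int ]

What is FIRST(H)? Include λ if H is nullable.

{ *, ], bool, int, void }

H : void A contributes {void}.
From H : A' E: A' nullable, take FIRST(A') ∪ FIRST(E) = { *, ], bool, int, void }.
From H : A *: A nullable, take FIRST(A) ∪ {*} = { *, ], bool, int }.
From H : H' void: add FIRST(H') = { *, ], int }.
Union: FIRST(H) = { *, ], bool, int, void }.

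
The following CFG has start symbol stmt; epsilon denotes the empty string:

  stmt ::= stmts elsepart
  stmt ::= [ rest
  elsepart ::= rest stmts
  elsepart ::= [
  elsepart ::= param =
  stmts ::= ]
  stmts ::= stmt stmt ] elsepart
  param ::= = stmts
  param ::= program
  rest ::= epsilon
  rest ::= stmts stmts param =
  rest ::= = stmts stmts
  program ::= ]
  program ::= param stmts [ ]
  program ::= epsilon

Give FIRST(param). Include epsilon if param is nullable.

{ =, [, ], epsilon }

param ::= = stmts contributes {=}.
From param ::= program: add FIRST(program) = { =, [, ], epsilon } (including epsilon since program is nullable).
Union: FIRST(param) = { =, [, ], epsilon }.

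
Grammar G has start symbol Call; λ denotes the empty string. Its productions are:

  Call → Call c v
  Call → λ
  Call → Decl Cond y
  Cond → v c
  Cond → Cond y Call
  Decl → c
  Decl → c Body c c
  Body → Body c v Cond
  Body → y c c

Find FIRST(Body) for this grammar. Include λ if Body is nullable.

{ y }

From Body → Body c v Cond: add FIRST(Body) = { y }.
Body → y c c contributes {y}.
Union: FIRST(Body) = { y }.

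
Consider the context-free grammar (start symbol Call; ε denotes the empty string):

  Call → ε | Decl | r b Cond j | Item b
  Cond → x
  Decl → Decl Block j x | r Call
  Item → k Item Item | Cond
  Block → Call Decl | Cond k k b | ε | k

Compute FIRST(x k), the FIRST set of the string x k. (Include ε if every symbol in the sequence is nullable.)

{ x }

x is a terminal; add {x} and stop.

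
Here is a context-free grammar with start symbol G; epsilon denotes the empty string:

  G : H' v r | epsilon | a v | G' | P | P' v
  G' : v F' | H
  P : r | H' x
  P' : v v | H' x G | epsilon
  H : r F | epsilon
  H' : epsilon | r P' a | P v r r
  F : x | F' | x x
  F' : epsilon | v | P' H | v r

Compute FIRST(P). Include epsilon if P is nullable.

P : r contributes {r}.
From P : H' x: H' nullable, take FIRST(H') ∪ {x} = { r, x }.
Union: FIRST(P) = { r, x }.

{ r, x }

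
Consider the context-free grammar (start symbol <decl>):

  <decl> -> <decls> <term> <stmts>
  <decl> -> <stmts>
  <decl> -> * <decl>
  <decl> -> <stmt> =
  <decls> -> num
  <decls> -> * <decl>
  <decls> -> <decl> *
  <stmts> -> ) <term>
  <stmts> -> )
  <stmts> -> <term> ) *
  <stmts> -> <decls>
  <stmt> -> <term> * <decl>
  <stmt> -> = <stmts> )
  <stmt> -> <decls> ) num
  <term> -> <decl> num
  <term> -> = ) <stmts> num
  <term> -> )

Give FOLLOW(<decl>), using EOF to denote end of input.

{ EOF, ), *, =, num }

<decl> is the start symbol, so EOF ∈ FOLLOW(<decl>).
In <decl> -> * <decl>: <decl> is at the end, add FOLLOW(<decl>) = { EOF, ), *, =, num }.
In <decls> -> * <decl>: <decl> is at the end, add FOLLOW(<decls>) = { EOF, ), *, =, num }.
In <decls> -> <decl> *: add FIRST(*) = { * }.
In <stmt> -> <term> * <decl>: <decl> is at the end, add FOLLOW(<stmt>) = { = }.
In <term> -> <decl> num: add FIRST(num) = { num }.
Union: FOLLOW(<decl>) = { EOF, ), *, =, num }.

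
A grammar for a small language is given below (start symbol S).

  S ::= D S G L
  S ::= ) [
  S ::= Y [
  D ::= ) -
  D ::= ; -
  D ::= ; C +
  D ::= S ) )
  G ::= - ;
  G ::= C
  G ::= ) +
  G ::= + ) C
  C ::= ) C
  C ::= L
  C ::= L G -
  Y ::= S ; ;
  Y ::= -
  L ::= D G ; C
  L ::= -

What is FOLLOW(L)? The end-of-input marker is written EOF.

In S ::= D S G L: L is at the end, add FOLLOW(S) = { EOF, ), +, -, ; }.
In C ::= L: L is at the end, add FOLLOW(C) = { EOF, ), +, -, ; }.
In C ::= L G -: add FIRST(G -) = { ), +, -, ; }.
Union: FOLLOW(L) = { EOF, ), +, -, ; }.

{ EOF, ), +, -, ; }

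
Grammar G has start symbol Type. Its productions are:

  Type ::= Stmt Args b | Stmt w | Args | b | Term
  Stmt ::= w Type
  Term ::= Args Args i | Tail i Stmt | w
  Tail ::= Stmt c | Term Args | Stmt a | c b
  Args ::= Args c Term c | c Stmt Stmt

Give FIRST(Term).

{ c, w }

From Term ::= Args Args i: add FIRST(Args) = { c }.
From Term ::= Tail i Stmt: add FIRST(Tail) = { c, w }.
Term ::= w contributes {w}.
Union: FIRST(Term) = { c, w }.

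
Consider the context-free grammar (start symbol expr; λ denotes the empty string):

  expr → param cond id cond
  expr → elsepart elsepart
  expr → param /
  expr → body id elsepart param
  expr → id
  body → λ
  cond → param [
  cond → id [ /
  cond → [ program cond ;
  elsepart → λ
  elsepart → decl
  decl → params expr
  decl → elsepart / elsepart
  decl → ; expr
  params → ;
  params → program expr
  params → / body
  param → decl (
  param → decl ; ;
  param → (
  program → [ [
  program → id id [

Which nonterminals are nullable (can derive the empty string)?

Directly nullable (have an λ-production): body, elsepart.
expr → elsepart elsepart with every symbol nullable, so expr is nullable.
No other nonterminal has a production whose RHS symbols are all nullable.

{ body, elsepart, expr }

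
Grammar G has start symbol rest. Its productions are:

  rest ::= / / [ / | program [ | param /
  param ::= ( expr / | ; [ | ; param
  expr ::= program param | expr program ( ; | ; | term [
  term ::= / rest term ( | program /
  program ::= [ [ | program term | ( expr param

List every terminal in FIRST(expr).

From expr ::= program param: add FIRST(program) = { (, [ }.
From expr ::= expr program ( ;: add FIRST(expr) = { (, /, ;, [ }.
expr ::= ; contributes {;}.
From expr ::= term [: add FIRST(term) = { (, /, [ }.
Union: FIRST(expr) = { (, /, ;, [ }.

{ (, /, ;, [ }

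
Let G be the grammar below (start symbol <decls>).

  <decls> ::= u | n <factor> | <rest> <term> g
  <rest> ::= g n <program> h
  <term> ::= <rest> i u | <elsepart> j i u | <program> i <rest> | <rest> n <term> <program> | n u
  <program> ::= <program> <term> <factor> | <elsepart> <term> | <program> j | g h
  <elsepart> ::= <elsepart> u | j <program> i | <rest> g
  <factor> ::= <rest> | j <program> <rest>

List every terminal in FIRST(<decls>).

<decls> ::= u contributes {u}.
<decls> ::= n <factor> contributes {n}.
From <decls> ::= <rest> <term> g: add FIRST(<rest>) = { g }.
Union: FIRST(<decls>) = { g, n, u }.

{ g, n, u }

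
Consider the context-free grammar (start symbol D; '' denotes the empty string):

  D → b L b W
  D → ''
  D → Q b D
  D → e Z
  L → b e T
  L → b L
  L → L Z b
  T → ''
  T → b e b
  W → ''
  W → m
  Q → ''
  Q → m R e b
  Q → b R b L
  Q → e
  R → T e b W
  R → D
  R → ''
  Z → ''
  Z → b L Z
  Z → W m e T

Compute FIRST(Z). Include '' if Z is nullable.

{ b, m, '' }

Z → '' contributes ''.
Z → b L Z contributes {b}.
From Z → W m e T: W nullable, take FIRST(W) ∪ {m} = { m }.
Union: FIRST(Z) = { b, m, '' }.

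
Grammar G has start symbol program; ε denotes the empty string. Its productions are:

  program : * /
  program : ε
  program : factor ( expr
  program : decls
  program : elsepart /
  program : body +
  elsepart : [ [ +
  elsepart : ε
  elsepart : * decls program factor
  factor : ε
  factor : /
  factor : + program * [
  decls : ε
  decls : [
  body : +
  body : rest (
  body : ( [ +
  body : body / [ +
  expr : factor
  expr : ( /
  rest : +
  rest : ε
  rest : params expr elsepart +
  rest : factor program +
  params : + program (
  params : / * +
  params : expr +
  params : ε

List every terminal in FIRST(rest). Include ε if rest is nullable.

rest : + contributes {+}.
rest : ε contributes ε.
From rest : params expr elsepart +: params, expr, elsepart nullable, take FIRST(params) ∪ FIRST(expr) ∪ FIRST(elsepart) ∪ {+} = { (, *, +, /, [ }.
From rest : factor program +: factor, program nullable, take FIRST(factor) ∪ FIRST(program) ∪ {+} = { (, *, +, /, [ }.
Union: FIRST(rest) = { (, *, +, /, [, ε }.

{ (, *, +, /, [, ε }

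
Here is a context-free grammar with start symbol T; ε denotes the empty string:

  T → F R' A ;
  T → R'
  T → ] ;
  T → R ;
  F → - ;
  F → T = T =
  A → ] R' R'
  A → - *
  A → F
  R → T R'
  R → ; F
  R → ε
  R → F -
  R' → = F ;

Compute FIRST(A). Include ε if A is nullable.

{ -, ;, =, ] }

A → ] R' R' contributes {]}.
A → - * contributes {-}.
From A → F: add FIRST(F) = { -, ;, =, ] }.
Union: FIRST(A) = { -, ;, =, ] }.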